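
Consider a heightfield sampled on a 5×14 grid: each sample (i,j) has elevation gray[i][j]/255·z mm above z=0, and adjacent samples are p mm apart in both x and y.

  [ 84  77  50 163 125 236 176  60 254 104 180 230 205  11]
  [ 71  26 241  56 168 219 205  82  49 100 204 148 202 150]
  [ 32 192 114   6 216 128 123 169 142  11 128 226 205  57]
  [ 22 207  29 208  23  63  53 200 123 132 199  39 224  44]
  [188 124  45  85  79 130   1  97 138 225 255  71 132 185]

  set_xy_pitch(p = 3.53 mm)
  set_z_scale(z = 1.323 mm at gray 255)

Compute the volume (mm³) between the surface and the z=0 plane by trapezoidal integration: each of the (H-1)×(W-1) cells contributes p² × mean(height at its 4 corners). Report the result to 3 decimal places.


height_mm = gray/255 × 1.323; cell vol = 3.53² × mean(4 corners)
unit = 3.53² × 1.323 / (4×255) = 0.0161625 mm³ per gray-sum
row 0: Σ corner-gray over 13 cells = 7436  → 120.1845
row 1: Σ corner-gray over 13 cells = 7030  → 113.6225
row 2: Σ corner-gray over 13 cells = 6475  → 104.6523
row 3: Σ corner-gray over 13 cells = 6203  → 100.2561
Σ rows: total corner-gray = 27144  → 438.7155 mm³

438.715


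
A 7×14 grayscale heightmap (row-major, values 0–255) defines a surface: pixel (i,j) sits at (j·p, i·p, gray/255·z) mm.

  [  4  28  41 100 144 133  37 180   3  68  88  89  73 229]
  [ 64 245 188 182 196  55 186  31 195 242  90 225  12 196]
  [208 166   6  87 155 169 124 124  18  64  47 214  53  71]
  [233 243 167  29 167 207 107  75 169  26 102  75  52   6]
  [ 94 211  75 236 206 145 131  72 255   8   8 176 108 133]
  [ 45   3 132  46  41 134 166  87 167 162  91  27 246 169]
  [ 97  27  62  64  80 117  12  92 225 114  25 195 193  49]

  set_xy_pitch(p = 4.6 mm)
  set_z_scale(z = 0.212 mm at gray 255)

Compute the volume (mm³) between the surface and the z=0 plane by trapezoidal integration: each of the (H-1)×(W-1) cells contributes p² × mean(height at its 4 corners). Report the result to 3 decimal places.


162.289

height_mm = gray/255 × 0.212; cell vol = 4.6² × mean(4 corners)
unit = 4.6² × 0.212 / (4×255) = 0.00439796 mm³ per gray-sum
row 0: Σ corner-gray over 13 cells = 6155  → 27.0694
row 1: Σ corner-gray over 13 cells = 6687  → 29.4092
row 2: Σ corner-gray over 13 cells = 5810  → 25.5522
row 3: Σ corner-gray over 13 cells = 6566  → 28.8770
row 4: Σ corner-gray over 13 cells = 6307  → 27.7379
row 5: Σ corner-gray over 13 cells = 5376  → 23.6434
Σ rows: total corner-gray = 36901  → 162.2892 mm³


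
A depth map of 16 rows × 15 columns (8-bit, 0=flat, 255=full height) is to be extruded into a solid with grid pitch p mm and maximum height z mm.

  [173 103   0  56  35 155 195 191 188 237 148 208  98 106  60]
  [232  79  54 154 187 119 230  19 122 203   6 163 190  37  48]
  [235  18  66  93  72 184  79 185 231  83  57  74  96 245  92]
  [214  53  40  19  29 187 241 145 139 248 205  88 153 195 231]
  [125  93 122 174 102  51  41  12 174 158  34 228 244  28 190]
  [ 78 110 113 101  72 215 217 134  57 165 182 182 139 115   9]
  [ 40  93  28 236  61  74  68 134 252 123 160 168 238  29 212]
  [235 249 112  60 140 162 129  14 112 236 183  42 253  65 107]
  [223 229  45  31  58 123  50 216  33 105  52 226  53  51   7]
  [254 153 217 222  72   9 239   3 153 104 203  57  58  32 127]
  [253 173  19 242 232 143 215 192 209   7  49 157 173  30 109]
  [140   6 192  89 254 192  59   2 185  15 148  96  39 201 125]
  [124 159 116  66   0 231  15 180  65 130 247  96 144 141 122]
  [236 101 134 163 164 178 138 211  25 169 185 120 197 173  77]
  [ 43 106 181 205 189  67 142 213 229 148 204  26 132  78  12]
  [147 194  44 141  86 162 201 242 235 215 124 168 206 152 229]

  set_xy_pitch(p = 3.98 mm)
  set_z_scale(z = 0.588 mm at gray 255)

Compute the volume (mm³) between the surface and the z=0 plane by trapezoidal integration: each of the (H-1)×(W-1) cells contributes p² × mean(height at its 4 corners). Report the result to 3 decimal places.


989.866

height_mm = gray/255 × 0.588; cell vol = 3.98² × mean(4 corners)
unit = 3.98² × 0.588 / (4×255) = 0.00913152 mm³ per gray-sum
row 0: Σ corner-gray over 14 cells = 7079  → 64.6421
row 1: Σ corner-gray over 14 cells = 6699  → 61.1721
row 2: Σ corner-gray over 14 cells = 7222  → 65.9479
row 3: Σ corner-gray over 14 cells = 7166  → 65.4365
row 4: Σ corner-gray over 14 cells = 6928  → 63.2632
row 5: Σ corner-gray over 14 cells = 7271  → 66.3953
row 6: Σ corner-gray over 14 cells = 7436  → 67.9020
row 7: Σ corner-gray over 14 cells = 6630  → 60.5420
row 8: Σ corner-gray over 14 cells = 6199  → 56.6063
row 9: Σ corner-gray over 14 cells = 7469  → 68.2034
row 10: Σ corner-gray over 14 cells = 7265  → 66.3405
row 11: Σ corner-gray over 14 cells = 6647  → 60.6972
row 12: Σ corner-gray over 14 cells = 7655  → 69.9018
row 13: Σ corner-gray over 14 cells = 8124  → 74.1845
row 14: Σ corner-gray over 14 cells = 8611  → 78.6316
Σ rows: total corner-gray = 108401  → 989.8664 mm³


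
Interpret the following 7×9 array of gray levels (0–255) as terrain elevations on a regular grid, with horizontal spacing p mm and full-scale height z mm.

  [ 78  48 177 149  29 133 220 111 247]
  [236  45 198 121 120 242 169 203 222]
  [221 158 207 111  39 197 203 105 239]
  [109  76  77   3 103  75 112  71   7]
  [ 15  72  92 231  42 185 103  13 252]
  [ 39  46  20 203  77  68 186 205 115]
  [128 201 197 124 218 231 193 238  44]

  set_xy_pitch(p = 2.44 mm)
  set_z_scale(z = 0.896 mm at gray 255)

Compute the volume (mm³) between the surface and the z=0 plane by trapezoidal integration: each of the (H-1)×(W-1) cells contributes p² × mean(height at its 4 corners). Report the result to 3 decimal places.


128.952

height_mm = gray/255 × 0.896; cell vol = 2.44² × mean(4 corners)
unit = 2.44² × 0.896 / (4×255) = 0.00522983 mm³ per gray-sum
row 0: Σ corner-gray over 8 cells = 4713  → 24.6482
row 1: Σ corner-gray over 8 cells = 5154  → 26.9545
row 2: Σ corner-gray over 8 cells = 3650  → 19.0889
row 3: Σ corner-gray over 8 cells = 2893  → 15.1299
row 4: Σ corner-gray over 8 cells = 3507  → 18.3410
row 5: Σ corner-gray over 8 cells = 4740  → 24.7894
Σ rows: total corner-gray = 24657  → 128.9519 mm³


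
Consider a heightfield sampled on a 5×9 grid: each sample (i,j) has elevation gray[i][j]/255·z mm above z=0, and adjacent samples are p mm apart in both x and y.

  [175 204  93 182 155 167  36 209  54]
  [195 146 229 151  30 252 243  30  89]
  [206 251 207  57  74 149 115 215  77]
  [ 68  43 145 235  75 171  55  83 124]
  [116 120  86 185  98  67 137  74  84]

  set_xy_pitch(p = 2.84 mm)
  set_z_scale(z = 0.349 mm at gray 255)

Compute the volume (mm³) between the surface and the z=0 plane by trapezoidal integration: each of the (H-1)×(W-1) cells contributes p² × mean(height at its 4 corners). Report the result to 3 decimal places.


height_mm = gray/255 × 0.349; cell vol = 2.84² × mean(4 corners)
unit = 2.84² × 0.349 / (4×255) = 0.0027597 mm³ per gray-sum
row 0: Σ corner-gray over 8 cells = 4767  → 13.1555
row 1: Σ corner-gray over 8 cells = 4865  → 13.4259
row 2: Σ corner-gray over 8 cells = 4225  → 11.6597
row 3: Σ corner-gray over 8 cells = 3540  → 9.7693
Σ rows: total corner-gray = 17397  → 48.0105 mm³

48.011


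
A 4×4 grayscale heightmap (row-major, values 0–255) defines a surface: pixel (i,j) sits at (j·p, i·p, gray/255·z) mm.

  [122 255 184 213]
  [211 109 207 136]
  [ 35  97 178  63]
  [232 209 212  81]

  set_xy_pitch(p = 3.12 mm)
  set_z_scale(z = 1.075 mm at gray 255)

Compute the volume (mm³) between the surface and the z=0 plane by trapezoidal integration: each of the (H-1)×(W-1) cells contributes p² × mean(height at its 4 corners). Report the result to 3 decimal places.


height_mm = gray/255 × 1.075; cell vol = 3.12² × mean(4 corners)
unit = 3.12² × 1.075 / (4×255) = 0.0102593 mm³ per gray-sum
row 0: Σ corner-gray over 3 cells = 2192  → 22.4884
row 1: Σ corner-gray over 3 cells = 1627  → 16.6919
row 2: Σ corner-gray over 3 cells = 1803  → 18.4975
Σ rows: total corner-gray = 5622  → 57.6778 mm³

57.678


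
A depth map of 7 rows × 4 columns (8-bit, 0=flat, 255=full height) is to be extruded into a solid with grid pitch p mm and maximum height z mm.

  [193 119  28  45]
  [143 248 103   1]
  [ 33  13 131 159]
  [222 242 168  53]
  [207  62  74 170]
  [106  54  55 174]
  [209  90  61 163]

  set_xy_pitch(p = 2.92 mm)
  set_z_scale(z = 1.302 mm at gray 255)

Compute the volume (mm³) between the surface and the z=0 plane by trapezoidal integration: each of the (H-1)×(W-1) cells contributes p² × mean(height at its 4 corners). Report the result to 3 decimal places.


height_mm = gray/255 × 1.302; cell vol = 2.92² × mean(4 corners)
unit = 2.92² × 1.302 / (4×255) = 0.0108837 mm³ per gray-sum
row 0: Σ corner-gray over 3 cells = 1378  → 14.9977
row 1: Σ corner-gray over 3 cells = 1326  → 14.4318
row 2: Σ corner-gray over 3 cells = 1575  → 17.1418
row 3: Σ corner-gray over 3 cells = 1744  → 18.9812
row 4: Σ corner-gray over 3 cells = 1147  → 12.4836
row 5: Σ corner-gray over 3 cells = 1172  → 12.7557
Σ rows: total corner-gray = 8342  → 90.7918 mm³

90.792


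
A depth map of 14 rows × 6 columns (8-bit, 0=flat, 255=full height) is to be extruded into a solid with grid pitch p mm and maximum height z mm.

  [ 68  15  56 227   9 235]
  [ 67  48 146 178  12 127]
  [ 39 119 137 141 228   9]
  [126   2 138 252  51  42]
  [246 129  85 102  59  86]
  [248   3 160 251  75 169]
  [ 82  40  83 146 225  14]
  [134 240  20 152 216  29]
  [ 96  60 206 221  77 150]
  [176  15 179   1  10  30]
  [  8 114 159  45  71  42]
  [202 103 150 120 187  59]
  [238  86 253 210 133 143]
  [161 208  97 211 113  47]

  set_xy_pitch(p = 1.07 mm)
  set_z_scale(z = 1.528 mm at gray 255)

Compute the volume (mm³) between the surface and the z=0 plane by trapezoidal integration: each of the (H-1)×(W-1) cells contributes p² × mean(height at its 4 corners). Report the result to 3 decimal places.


52.926

height_mm = gray/255 × 1.528; cell vol = 1.07² × mean(4 corners)
unit = 1.07² × 1.528 / (4×255) = 0.00171511 mm³ per gray-sum
row 0: Σ corner-gray over 5 cells = 1879  → 3.2227
row 1: Σ corner-gray over 5 cells = 2260  → 3.8761
row 2: Σ corner-gray over 5 cells = 2352  → 4.0339
row 3: Σ corner-gray over 5 cells = 2136  → 3.6635
row 4: Σ corner-gray over 5 cells = 2477  → 4.2483
row 5: Σ corner-gray over 5 cells = 2479  → 4.2517
row 6: Σ corner-gray over 5 cells = 2503  → 4.2929
row 7: Σ corner-gray over 5 cells = 2793  → 4.7903
row 8: Σ corner-gray over 5 cells = 1990  → 3.4131
row 9: Σ corner-gray over 5 cells = 1444  → 2.4766
row 10: Σ corner-gray over 5 cells = 2209  → 3.7887
row 11: Σ corner-gray over 5 cells = 3126  → 5.3614
row 12: Σ corner-gray over 5 cells = 3211  → 5.5072
Σ rows: total corner-gray = 30859  → 52.9264 mm³


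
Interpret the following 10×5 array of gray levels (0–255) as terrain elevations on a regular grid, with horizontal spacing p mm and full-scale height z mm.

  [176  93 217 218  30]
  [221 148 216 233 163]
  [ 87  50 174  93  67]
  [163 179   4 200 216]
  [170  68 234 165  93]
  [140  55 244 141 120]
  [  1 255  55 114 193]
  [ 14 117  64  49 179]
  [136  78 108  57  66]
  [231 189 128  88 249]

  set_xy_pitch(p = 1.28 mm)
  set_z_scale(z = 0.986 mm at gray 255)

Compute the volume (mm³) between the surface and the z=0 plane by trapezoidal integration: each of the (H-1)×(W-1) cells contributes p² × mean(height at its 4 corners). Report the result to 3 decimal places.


height_mm = gray/255 × 0.986; cell vol = 1.28² × mean(4 corners)
unit = 1.28² × 0.986 / (4×255) = 0.00158379 mm³ per gray-sum
row 0: Σ corner-gray over 4 cells = 2840  → 4.4980
row 1: Σ corner-gray over 4 cells = 2366  → 3.7472
row 2: Σ corner-gray over 4 cells = 1933  → 3.0615
row 3: Σ corner-gray over 4 cells = 2342  → 3.7092
row 4: Σ corner-gray over 4 cells = 2337  → 3.7013
row 5: Σ corner-gray over 4 cells = 2182  → 3.4558
row 6: Σ corner-gray over 4 cells = 1695  → 2.6845
row 7: Σ corner-gray over 4 cells = 1341  → 2.1239
row 8: Σ corner-gray over 4 cells = 1978  → 3.1327
Σ rows: total corner-gray = 19014  → 30.1141 mm³

30.114


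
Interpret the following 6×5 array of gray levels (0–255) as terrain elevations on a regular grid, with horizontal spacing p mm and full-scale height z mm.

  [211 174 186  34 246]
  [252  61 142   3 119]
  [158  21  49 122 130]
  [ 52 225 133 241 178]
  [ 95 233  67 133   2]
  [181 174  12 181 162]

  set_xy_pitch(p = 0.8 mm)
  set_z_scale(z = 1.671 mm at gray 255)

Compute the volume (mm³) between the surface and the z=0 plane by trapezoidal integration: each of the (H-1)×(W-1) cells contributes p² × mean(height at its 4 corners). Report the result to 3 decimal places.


10.499

height_mm = gray/255 × 1.671; cell vol = 0.8² × mean(4 corners)
unit = 0.8² × 1.671 / (4×255) = 0.00104847 mm³ per gray-sum
row 0: Σ corner-gray over 4 cells = 2028  → 2.1263
row 1: Σ corner-gray over 4 cells = 1455  → 1.5255
row 2: Σ corner-gray over 4 cells = 2100  → 2.2018
row 3: Σ corner-gray over 4 cells = 2391  → 2.5069
row 4: Σ corner-gray over 4 cells = 2040  → 2.1389
Σ rows: total corner-gray = 10014  → 10.4994 mm³


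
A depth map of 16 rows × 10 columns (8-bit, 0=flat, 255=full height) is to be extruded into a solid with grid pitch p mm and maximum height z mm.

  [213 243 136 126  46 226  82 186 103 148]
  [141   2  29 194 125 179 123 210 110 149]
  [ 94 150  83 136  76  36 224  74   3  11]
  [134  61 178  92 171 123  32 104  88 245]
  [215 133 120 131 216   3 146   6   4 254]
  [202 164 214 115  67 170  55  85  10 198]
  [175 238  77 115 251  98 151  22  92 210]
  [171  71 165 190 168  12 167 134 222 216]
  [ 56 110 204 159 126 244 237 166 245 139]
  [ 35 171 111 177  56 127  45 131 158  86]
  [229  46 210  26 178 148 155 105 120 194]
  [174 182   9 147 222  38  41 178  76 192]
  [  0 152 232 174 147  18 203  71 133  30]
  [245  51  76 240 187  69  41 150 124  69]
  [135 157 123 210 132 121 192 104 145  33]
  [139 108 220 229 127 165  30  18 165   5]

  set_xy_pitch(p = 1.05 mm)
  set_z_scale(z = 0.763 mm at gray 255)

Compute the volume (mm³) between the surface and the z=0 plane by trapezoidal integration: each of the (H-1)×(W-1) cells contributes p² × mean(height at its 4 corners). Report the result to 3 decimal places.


56.946

height_mm = gray/255 × 0.763; cell vol = 1.05² × mean(4 corners)
unit = 1.05² × 0.763 / (4×255) = 0.000824713 mm³ per gray-sum
row 0: Σ corner-gray over 9 cells = 4891  → 4.0337
row 1: Σ corner-gray over 9 cells = 3903  → 3.2189
row 2: Σ corner-gray over 9 cells = 3746  → 3.0894
row 3: Σ corner-gray over 9 cells = 4064  → 3.3516
row 4: Σ corner-gray over 9 cells = 4147  → 3.4201
row 5: Σ corner-gray over 9 cells = 4633  → 3.8209
row 6: Σ corner-gray over 9 cells = 5118  → 4.2209
row 7: Σ corner-gray over 9 cells = 5822  → 4.8015
row 8: Σ corner-gray over 9 cells = 5250  → 4.3297
row 9: Σ corner-gray over 9 cells = 4472  → 3.6881
row 10: Σ corner-gray over 9 cells = 4551  → 3.7533
row 11: Σ corner-gray over 9 cells = 4442  → 3.6634
row 12: Σ corner-gray over 9 cells = 4480  → 3.6947
row 13: Σ corner-gray over 9 cells = 4726  → 3.8976
row 14: Σ corner-gray over 9 cells = 4804  → 3.9619
Σ rows: total corner-gray = 69049  → 56.9456 mm³


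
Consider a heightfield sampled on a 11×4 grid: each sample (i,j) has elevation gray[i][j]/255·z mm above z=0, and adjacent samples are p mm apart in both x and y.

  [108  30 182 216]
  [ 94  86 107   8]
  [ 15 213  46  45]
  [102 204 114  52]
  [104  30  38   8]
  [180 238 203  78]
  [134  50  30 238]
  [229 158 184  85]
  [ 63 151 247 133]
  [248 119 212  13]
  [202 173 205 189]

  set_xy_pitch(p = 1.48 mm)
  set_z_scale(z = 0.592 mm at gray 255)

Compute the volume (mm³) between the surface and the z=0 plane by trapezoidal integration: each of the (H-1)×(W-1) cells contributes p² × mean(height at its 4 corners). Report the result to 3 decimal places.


height_mm = gray/255 × 0.592; cell vol = 1.48² × mean(4 corners)
unit = 1.48² × 0.592 / (4×255) = 0.00127129 mm³ per gray-sum
row 0: Σ corner-gray over 3 cells = 1236  → 1.5713
row 1: Σ corner-gray over 3 cells = 1066  → 1.3552
row 2: Σ corner-gray over 3 cells = 1368  → 1.7391
row 3: Σ corner-gray over 3 cells = 1038  → 1.3196
row 4: Σ corner-gray over 3 cells = 1388  → 1.7646
row 5: Σ corner-gray over 3 cells = 1672  → 2.1256
row 6: Σ corner-gray over 3 cells = 1530  → 1.9451
row 7: Σ corner-gray over 3 cells = 1990  → 2.5299
row 8: Σ corner-gray over 3 cells = 1915  → 2.4345
row 9: Σ corner-gray over 3 cells = 2070  → 2.6316
Σ rows: total corner-gray = 15273  → 19.4164 mm³

19.416


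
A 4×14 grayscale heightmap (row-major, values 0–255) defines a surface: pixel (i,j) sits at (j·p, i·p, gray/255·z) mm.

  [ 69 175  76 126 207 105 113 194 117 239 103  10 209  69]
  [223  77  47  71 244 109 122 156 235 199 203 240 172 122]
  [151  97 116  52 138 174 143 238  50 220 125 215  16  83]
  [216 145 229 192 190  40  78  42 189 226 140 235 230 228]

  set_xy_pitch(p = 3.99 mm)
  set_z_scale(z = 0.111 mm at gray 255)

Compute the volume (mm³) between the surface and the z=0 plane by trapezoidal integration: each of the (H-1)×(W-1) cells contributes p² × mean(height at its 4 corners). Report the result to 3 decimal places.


height_mm = gray/255 × 0.111; cell vol = 3.99² × mean(4 corners)
unit = 3.99² × 0.111 / (4×255) = 0.00173248 mm³ per gray-sum
row 0: Σ corner-gray over 13 cells = 7581  → 13.1339
row 1: Σ corner-gray over 13 cells = 7497  → 12.9884
row 2: Σ corner-gray over 13 cells = 7718  → 13.3713
Σ rows: total corner-gray = 22796  → 39.4936 mm³

39.494


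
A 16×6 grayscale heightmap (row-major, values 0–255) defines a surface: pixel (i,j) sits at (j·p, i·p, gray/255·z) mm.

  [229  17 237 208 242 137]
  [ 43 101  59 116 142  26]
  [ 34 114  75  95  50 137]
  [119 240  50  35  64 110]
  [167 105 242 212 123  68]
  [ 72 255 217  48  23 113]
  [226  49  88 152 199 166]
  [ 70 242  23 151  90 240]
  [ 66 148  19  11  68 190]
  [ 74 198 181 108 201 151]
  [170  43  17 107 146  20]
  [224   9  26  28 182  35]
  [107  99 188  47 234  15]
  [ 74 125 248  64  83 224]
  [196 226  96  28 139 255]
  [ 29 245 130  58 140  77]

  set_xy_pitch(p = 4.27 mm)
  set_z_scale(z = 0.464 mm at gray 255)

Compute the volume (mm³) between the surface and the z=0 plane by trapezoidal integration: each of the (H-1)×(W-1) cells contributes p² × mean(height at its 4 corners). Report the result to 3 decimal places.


height_mm = gray/255 × 0.464; cell vol = 4.27² × mean(4 corners)
unit = 4.27² × 0.464 / (4×255) = 0.00829418 mm³ per gray-sum
row 0: Σ corner-gray over 5 cells = 2679  → 22.2201
row 1: Σ corner-gray over 5 cells = 1744  → 14.4651
row 2: Σ corner-gray over 5 cells = 1846  → 15.3111
row 3: Σ corner-gray over 5 cells = 2606  → 21.6146
row 4: Σ corner-gray over 5 cells = 2870  → 23.8043
row 5: Σ corner-gray over 5 cells = 2639  → 21.8883
row 6: Σ corner-gray over 5 cells = 2690  → 22.3113
row 7: Σ corner-gray over 5 cells = 2070  → 17.1690
row 8: Σ corner-gray over 5 cells = 2349  → 19.4830
row 9: Σ corner-gray over 5 cells = 2417  → 20.0470
row 10: Σ corner-gray over 5 cells = 1565  → 12.9804
row 11: Σ corner-gray over 5 cells = 2007  → 16.6464
row 12: Σ corner-gray over 5 cells = 2596  → 21.5317
row 13: Σ corner-gray over 5 cells = 2767  → 22.9500
row 14: Σ corner-gray over 5 cells = 2681  → 22.2367
Σ rows: total corner-gray = 35526  → 294.6591 mm³

294.659


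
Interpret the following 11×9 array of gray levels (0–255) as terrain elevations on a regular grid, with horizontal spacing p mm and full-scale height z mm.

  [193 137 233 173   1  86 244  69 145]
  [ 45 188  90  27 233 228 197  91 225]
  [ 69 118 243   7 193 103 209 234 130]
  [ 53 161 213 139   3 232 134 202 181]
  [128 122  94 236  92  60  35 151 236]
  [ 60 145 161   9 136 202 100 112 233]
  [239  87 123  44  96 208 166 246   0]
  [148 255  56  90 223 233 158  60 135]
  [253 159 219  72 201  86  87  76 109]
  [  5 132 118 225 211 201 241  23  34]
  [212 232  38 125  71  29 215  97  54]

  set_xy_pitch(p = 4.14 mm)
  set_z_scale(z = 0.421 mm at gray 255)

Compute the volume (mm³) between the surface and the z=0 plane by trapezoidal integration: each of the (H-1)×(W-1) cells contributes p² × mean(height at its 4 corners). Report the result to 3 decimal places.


height_mm = gray/255 × 0.421; cell vol = 4.14² × mean(4 corners)
unit = 4.14² × 0.421 / (4×255) = 0.00707429 mm³ per gray-sum
row 0: Σ corner-gray over 8 cells = 4602  → 32.5559
row 1: Σ corner-gray over 8 cells = 4791  → 33.8929
row 2: Σ corner-gray over 8 cells = 4815  → 34.0627
row 3: Σ corner-gray over 8 cells = 4346  → 30.7448
row 4: Σ corner-gray over 8 cells = 3967  → 28.0637
row 5: Σ corner-gray over 8 cells = 4202  → 29.7261
row 6: Σ corner-gray over 8 cells = 4612  → 32.6266
row 7: Σ corner-gray over 8 cells = 4595  → 32.5063
row 8: Σ corner-gray over 8 cells = 4503  → 31.8555
row 9: Σ corner-gray over 8 cells = 4221  → 29.8606
Σ rows: total corner-gray = 44654  → 315.8952 mm³

315.895


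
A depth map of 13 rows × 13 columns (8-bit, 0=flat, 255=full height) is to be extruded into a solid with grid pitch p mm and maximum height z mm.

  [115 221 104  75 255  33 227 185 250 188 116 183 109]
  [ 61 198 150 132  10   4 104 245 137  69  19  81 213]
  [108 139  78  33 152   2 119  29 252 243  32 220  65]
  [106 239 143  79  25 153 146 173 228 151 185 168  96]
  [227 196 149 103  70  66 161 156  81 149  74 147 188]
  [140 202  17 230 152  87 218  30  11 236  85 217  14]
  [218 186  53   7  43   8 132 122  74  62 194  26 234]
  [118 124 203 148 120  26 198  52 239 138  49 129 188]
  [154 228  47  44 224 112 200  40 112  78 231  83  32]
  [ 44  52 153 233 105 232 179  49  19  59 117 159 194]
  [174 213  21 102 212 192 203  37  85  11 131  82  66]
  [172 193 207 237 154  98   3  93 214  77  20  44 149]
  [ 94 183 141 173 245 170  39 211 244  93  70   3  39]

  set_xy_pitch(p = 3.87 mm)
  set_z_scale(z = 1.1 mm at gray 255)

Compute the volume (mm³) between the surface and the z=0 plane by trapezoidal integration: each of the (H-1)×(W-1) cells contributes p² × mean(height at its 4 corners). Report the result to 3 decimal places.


height_mm = gray/255 × 1.1; cell vol = 3.87² × mean(4 corners)
unit = 3.87² × 1.1 / (4×255) = 0.0161516 mm³ per gray-sum
row 0: Σ corner-gray over 12 cells = 6470  → 104.5006
row 1: Σ corner-gray over 12 cells = 5343  → 86.2978
row 2: Σ corner-gray over 12 cells = 6353  → 102.6109
row 3: Σ corner-gray over 12 cells = 6701  → 108.2316
row 4: Σ corner-gray over 12 cells = 6243  → 100.8342
row 5: Σ corner-gray over 12 cells = 5390  → 87.0569
row 6: Σ corner-gray over 12 cells = 5424  → 87.6061
row 7: Σ corner-gray over 12 cells = 6142  → 99.2029
row 8: Σ corner-gray over 12 cells = 5936  → 95.8757
row 9: Σ corner-gray over 12 cells = 5770  → 93.1945
row 10: Σ corner-gray over 12 cells = 5819  → 93.9859
row 11: Σ corner-gray over 12 cells = 6278  → 101.3995
Σ rows: total corner-gray = 71869  → 1160.7964 mm³

1160.796


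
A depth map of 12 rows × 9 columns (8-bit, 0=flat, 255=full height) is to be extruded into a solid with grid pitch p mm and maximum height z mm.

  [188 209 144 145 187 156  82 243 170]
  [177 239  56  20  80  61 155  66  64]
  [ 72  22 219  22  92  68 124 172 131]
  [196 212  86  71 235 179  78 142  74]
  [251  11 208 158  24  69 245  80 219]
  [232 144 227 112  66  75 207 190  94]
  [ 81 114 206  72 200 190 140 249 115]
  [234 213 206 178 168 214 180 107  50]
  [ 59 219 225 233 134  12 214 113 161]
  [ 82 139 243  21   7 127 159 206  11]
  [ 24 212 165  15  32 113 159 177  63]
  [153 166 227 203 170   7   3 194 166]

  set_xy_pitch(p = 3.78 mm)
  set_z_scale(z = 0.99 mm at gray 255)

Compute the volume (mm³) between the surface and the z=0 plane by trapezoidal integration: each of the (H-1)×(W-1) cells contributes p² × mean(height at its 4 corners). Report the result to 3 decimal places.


height_mm = gray/255 × 0.99; cell vol = 3.78² × mean(4 corners)
unit = 3.78² × 0.99 / (4×255) = 0.0138682 mm³ per gray-sum
row 0: Σ corner-gray over 8 cells = 4285  → 59.4250
row 1: Σ corner-gray over 8 cells = 3236  → 44.8773
row 2: Σ corner-gray over 8 cells = 3917  → 54.3216
row 3: Σ corner-gray over 8 cells = 4336  → 60.1323
row 4: Σ corner-gray over 8 cells = 4428  → 61.4082
row 5: Σ corner-gray over 8 cells = 4906  → 68.0372
row 6: Σ corner-gray over 8 cells = 5354  → 74.2501
row 7: Σ corner-gray over 8 cells = 5336  → 74.0005
row 8: Σ corner-gray over 8 cells = 4417  → 61.2556
row 9: Σ corner-gray over 8 cells = 3730  → 51.7282
row 10: Σ corner-gray over 8 cells = 4092  → 56.7485
Σ rows: total corner-gray = 48037  → 666.1845 mm³

666.184


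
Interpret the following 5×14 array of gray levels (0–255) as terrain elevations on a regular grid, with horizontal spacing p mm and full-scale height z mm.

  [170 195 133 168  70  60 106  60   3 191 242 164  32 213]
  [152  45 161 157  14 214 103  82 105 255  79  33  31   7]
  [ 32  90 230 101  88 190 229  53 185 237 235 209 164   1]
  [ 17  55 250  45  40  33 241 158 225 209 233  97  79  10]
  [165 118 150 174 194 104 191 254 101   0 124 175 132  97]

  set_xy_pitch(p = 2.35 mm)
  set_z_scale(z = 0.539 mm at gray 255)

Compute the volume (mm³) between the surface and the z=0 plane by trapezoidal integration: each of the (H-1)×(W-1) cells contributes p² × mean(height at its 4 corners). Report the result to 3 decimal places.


79.333

height_mm = gray/255 × 0.539; cell vol = 2.35² × mean(4 corners)
unit = 2.35² × 0.539 / (4×255) = 0.00291826 mm³ per gray-sum
row 0: Σ corner-gray over 13 cells = 5948  → 17.3578
row 1: Σ corner-gray over 13 cells = 6772  → 19.7625
row 2: Σ corner-gray over 13 cells = 7412  → 21.6302
row 3: Σ corner-gray over 13 cells = 7053  → 20.5825
Σ rows: total corner-gray = 27185  → 79.3330 mm³


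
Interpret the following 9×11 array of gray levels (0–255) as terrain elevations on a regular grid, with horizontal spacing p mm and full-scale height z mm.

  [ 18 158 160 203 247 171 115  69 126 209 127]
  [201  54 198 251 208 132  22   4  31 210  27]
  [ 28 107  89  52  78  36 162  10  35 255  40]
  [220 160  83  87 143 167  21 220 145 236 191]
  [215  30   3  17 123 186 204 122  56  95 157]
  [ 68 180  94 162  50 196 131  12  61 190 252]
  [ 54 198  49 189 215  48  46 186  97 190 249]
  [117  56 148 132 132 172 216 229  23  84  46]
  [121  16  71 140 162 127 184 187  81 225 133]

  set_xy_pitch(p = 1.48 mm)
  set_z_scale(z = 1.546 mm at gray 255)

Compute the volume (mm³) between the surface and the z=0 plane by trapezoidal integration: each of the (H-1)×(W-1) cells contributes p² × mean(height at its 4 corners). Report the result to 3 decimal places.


height_mm = gray/255 × 1.546; cell vol = 1.48² × mean(4 corners)
unit = 1.48² × 1.546 / (4×255) = 0.00331996 mm³ per gray-sum
row 0: Σ corner-gray over 10 cells = 5509  → 18.2897
row 1: Σ corner-gray over 10 cells = 4164  → 13.8243
row 2: Σ corner-gray over 10 cells = 4651  → 15.4411
row 3: Σ corner-gray over 10 cells = 4979  → 16.5301
row 4: Σ corner-gray over 10 cells = 4516  → 14.9929
row 5: Σ corner-gray over 10 cells = 5211  → 17.3003
row 6: Σ corner-gray over 10 cells = 5286  → 17.5493
row 7: Σ corner-gray over 10 cells = 5187  → 17.2206
Σ rows: total corner-gray = 39503  → 131.1483 mm³

131.148


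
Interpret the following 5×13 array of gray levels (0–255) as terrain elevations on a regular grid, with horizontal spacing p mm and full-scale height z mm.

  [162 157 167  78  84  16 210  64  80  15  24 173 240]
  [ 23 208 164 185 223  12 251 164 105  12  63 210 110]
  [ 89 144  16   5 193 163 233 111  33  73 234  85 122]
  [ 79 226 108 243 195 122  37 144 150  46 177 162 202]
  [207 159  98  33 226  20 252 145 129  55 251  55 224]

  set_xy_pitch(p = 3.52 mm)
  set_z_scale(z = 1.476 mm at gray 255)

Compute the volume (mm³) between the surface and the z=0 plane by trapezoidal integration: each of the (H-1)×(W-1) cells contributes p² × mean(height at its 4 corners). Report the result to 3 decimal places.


449.191

height_mm = gray/255 × 1.476; cell vol = 3.52² × mean(4 corners)
unit = 3.52² × 1.476 / (4×255) = 0.0179296 mm³ per gray-sum
row 0: Σ corner-gray over 12 cells = 5865  → 105.1573
row 1: Σ corner-gray over 12 cells = 6118  → 109.6935
row 2: Σ corner-gray over 12 cells = 6292  → 112.8133
row 3: Σ corner-gray over 12 cells = 6778  → 121.5271
Σ rows: total corner-gray = 25053  → 449.1912 mm³


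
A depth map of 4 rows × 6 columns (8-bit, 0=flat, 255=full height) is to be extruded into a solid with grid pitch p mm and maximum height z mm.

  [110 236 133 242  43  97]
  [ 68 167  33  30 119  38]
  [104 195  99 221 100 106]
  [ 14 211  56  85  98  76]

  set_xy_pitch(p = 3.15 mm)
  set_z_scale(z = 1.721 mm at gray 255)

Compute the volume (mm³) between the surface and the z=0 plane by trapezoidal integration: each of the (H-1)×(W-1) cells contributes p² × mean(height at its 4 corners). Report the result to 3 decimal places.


117.075

height_mm = gray/255 × 1.721; cell vol = 3.15² × mean(4 corners)
unit = 3.15² × 1.721 / (4×255) = 0.0167418 mm³ per gray-sum
row 0: Σ corner-gray over 5 cells = 2319  → 38.8242
row 1: Σ corner-gray over 5 cells = 2244  → 37.5686
row 2: Σ corner-gray over 5 cells = 2430  → 40.6825
Σ rows: total corner-gray = 6993  → 117.0753 mm³


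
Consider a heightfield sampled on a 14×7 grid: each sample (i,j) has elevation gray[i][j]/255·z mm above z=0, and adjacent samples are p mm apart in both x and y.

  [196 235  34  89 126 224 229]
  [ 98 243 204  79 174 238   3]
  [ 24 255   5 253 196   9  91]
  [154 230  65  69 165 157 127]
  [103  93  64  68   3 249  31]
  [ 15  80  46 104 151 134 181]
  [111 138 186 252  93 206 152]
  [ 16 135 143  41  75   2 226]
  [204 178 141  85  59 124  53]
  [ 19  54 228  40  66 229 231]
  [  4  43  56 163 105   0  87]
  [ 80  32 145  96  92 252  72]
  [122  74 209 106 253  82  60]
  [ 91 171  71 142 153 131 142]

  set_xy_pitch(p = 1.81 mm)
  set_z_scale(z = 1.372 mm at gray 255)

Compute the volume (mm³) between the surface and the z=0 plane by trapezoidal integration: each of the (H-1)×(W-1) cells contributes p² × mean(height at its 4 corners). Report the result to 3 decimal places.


height_mm = gray/255 × 1.372; cell vol = 1.81² × mean(4 corners)
unit = 1.81² × 1.372 / (4×255) = 0.00440668 mm³ per gray-sum
row 0: Σ corner-gray over 6 cells = 3818  → 16.8247
row 1: Σ corner-gray over 6 cells = 3528  → 15.5468
row 2: Σ corner-gray over 6 cells = 3204  → 14.1190
row 3: Σ corner-gray over 6 cells = 2741  → 12.0787
row 4: Σ corner-gray over 6 cells = 2314  → 10.1970
row 5: Σ corner-gray over 6 cells = 3239  → 14.2732
row 6: Σ corner-gray over 6 cells = 3047  → 13.4271
row 7: Σ corner-gray over 6 cells = 2465  → 10.8625
row 8: Σ corner-gray over 6 cells = 2915  → 12.8455
row 9: Σ corner-gray over 6 cells = 2309  → 10.1750
row 10: Σ corner-gray over 6 cells = 2211  → 9.7432
row 11: Σ corner-gray over 6 cells = 3016  → 13.2905
row 12: Σ corner-gray over 6 cells = 3199  → 14.0970
Σ rows: total corner-gray = 38006  → 167.4801 mm³

167.480


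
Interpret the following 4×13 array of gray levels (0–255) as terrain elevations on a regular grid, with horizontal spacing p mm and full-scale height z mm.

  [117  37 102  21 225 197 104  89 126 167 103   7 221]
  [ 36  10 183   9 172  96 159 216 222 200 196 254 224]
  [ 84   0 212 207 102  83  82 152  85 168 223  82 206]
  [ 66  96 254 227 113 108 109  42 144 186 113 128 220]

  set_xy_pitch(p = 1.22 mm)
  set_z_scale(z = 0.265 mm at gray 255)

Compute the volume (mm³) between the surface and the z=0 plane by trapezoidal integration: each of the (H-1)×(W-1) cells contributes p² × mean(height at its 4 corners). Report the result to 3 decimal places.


height_mm = gray/255 × 0.265; cell vol = 1.22² × mean(4 corners)
unit = 1.22² × 0.265 / (4×255) = 0.000386692 mm³ per gray-sum
row 0: Σ corner-gray over 12 cells = 6388  → 2.4702
row 1: Σ corner-gray over 12 cells = 6776  → 2.6202
row 2: Σ corner-gray over 12 cells = 6408  → 2.4779
Σ rows: total corner-gray = 19572  → 7.5683 mm³

7.568


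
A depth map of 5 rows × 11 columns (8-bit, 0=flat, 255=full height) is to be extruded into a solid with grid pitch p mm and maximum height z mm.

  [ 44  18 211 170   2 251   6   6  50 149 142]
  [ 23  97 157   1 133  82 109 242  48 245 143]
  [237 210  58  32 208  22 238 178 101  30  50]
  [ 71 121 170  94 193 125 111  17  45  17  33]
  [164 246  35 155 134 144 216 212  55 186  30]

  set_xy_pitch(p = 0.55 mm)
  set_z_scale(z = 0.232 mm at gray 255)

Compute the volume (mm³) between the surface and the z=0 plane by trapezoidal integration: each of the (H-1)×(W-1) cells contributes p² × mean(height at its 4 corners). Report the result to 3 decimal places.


height_mm = gray/255 × 0.232; cell vol = 0.55² × mean(4 corners)
unit = 0.55² × 0.232 / (4×255) = 6.88039e-05 mm³ per gray-sum
row 0: Σ corner-gray over 10 cells = 4306  → 0.2963
row 1: Σ corner-gray over 10 cells = 4835  → 0.3327
row 2: Σ corner-gray over 10 cells = 4331  → 0.2980
row 3: Σ corner-gray over 10 cells = 4850  → 0.3337
Σ rows: total corner-gray = 18322  → 1.2606 mm³

1.261


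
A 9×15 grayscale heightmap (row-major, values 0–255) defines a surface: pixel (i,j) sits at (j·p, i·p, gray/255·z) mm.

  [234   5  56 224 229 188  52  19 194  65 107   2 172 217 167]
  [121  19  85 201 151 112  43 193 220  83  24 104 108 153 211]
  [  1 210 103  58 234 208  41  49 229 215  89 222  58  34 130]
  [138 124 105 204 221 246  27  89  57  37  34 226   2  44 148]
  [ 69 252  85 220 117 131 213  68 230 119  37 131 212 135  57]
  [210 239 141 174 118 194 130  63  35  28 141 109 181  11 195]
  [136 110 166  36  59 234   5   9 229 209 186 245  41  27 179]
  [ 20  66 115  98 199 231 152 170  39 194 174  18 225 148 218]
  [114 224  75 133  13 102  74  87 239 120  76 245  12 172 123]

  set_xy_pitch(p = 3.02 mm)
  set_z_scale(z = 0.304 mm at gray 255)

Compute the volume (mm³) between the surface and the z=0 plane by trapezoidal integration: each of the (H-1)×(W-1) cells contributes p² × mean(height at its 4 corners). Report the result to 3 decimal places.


154.265

height_mm = gray/255 × 0.304; cell vol = 3.02² × mean(4 corners)
unit = 3.02² × 0.304 / (4×255) = 0.00271824 mm³ per gray-sum
row 0: Σ corner-gray over 14 cells = 6785  → 18.4432
row 1: Σ corner-gray over 14 cells = 6955  → 18.9053
row 2: Σ corner-gray over 14 cells = 6749  → 18.3454
row 3: Σ corner-gray over 14 cells = 7144  → 19.4191
row 4: Σ corner-gray over 14 cells = 7559  → 20.5472
row 5: Σ corner-gray over 14 cells = 6960  → 18.9189
row 6: Σ corner-gray over 14 cells = 7323  → 19.9056
row 7: Σ corner-gray over 14 cells = 7277  → 19.7806
Σ rows: total corner-gray = 56752  → 154.2654 mm³


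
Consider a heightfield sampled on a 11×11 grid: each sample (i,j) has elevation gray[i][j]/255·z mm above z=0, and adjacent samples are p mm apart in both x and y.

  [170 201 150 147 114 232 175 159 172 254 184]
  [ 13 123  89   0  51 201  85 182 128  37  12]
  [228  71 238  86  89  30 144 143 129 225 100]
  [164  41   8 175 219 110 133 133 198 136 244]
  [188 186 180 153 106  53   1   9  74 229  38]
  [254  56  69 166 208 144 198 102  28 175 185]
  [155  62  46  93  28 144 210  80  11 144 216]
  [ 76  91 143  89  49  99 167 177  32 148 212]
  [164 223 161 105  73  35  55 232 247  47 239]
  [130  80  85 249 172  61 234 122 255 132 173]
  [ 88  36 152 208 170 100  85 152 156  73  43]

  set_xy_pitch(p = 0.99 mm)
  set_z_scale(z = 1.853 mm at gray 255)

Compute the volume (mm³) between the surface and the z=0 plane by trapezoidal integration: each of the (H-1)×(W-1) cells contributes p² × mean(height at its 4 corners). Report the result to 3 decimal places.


height_mm = gray/255 × 1.853; cell vol = 0.99² × mean(4 corners)
unit = 0.99² × 1.853 / (4×255) = 0.00178051 mm³ per gray-sum
row 0: Σ corner-gray over 10 cells = 5379  → 9.5774
row 1: Σ corner-gray over 10 cells = 4455  → 7.9322
row 2: Σ corner-gray over 10 cells = 5352  → 9.5293
row 3: Σ corner-gray over 10 cells = 4922  → 8.7637
row 4: Σ corner-gray over 10 cells = 4939  → 8.7940
row 5: Σ corner-gray over 10 cells = 4738  → 8.4361
row 6: Σ corner-gray over 10 cells = 4285  → 7.6295
row 7: Σ corner-gray over 10 cells = 5037  → 8.9685
row 8: Σ corner-gray over 10 cells = 5842  → 10.4018
row 9: Σ corner-gray over 10 cells = 5478  → 9.7537
Σ rows: total corner-gray = 50427  → 89.7860 mm³

89.786


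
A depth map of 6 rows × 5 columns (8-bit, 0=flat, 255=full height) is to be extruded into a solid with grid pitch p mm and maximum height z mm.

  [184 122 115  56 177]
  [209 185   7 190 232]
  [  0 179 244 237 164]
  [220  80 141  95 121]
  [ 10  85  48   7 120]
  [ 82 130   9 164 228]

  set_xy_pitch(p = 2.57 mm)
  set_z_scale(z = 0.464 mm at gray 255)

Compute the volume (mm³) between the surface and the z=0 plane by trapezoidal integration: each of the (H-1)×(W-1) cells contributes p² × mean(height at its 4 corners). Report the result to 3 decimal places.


height_mm = gray/255 × 0.464; cell vol = 2.57² × mean(4 corners)
unit = 2.57² × 0.464 / (4×255) = 0.00300458 mm³ per gray-sum
row 0: Σ corner-gray over 4 cells = 2152  → 6.4659
row 1: Σ corner-gray over 4 cells = 2689  → 8.0793
row 2: Σ corner-gray over 4 cells = 2457  → 7.3823
row 3: Σ corner-gray over 4 cells = 1383  → 4.1553
row 4: Σ corner-gray over 4 cells = 1326  → 3.9841
Σ rows: total corner-gray = 10007  → 30.0669 mm³

30.067


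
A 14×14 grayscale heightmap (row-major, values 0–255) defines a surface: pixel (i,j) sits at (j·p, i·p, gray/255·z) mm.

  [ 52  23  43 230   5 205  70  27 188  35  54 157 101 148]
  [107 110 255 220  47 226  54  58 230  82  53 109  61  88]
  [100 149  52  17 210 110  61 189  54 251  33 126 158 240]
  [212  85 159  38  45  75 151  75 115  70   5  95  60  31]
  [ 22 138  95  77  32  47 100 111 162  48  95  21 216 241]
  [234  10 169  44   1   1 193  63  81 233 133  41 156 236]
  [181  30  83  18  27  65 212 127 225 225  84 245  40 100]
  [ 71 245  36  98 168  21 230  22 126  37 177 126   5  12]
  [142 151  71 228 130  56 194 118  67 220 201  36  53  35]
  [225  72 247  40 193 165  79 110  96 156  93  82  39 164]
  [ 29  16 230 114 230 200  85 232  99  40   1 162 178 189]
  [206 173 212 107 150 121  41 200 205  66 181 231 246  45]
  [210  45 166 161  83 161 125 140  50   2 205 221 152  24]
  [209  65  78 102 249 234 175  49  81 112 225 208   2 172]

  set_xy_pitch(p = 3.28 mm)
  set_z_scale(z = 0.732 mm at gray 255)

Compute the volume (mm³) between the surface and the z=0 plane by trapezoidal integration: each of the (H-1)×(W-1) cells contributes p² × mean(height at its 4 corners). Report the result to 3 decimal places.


height_mm = gray/255 × 0.732; cell vol = 3.28² × mean(4 corners)
unit = 3.28² × 0.732 / (4×255) = 0.00772073 mm³ per gray-sum
row 0: Σ corner-gray over 13 cells = 5681  → 43.8615
row 1: Σ corner-gray over 13 cells = 6365  → 49.1425
row 2: Σ corner-gray over 13 cells = 5349  → 41.2982
row 3: Σ corner-gray over 13 cells = 4736  → 36.5654
row 4: Σ corner-gray over 13 cells = 5267  → 40.6651
row 5: Σ corner-gray over 13 cells = 5763  → 44.4946
row 6: Σ corner-gray over 13 cells = 5708  → 44.0700
row 7: Σ corner-gray over 13 cells = 5892  → 45.4906
row 8: Σ corner-gray over 13 cells = 6360  → 49.1039
row 9: Σ corner-gray over 13 cells = 6525  → 50.3778
row 10: Σ corner-gray over 13 cells = 7509  → 57.9750
row 11: Σ corner-gray over 13 cells = 7373  → 56.9250
row 12: Σ corner-gray over 13 cells = 6797  → 52.4778
Σ rows: total corner-gray = 79325  → 612.4472 mm³

612.447


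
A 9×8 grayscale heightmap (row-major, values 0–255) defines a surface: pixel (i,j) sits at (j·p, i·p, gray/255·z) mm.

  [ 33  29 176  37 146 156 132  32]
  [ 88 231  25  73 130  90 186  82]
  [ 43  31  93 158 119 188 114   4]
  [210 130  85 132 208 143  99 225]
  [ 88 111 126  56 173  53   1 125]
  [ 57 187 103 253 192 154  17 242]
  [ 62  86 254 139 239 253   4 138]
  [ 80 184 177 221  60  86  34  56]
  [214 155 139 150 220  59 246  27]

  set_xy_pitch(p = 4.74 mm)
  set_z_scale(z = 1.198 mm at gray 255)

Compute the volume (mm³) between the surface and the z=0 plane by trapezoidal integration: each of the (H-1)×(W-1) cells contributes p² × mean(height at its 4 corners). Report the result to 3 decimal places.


743.837

height_mm = gray/255 × 1.198; cell vol = 4.74² × mean(4 corners)
unit = 4.74² × 1.198 / (4×255) = 0.0263884 mm³ per gray-sum
row 0: Σ corner-gray over 7 cells = 3057  → 80.6694
row 1: Σ corner-gray over 7 cells = 3093  → 81.6194
row 2: Σ corner-gray over 7 cells = 3482  → 91.8845
row 3: Σ corner-gray over 7 cells = 3282  → 86.6068
row 4: Σ corner-gray over 7 cells = 3364  → 88.7706
row 5: Σ corner-gray over 7 cells = 4261  → 112.4410
row 6: Σ corner-gray over 7 cells = 3810  → 100.5399
row 7: Σ corner-gray over 7 cells = 3839  → 101.3051
Σ rows: total corner-gray = 28188  → 743.8367 mm³
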